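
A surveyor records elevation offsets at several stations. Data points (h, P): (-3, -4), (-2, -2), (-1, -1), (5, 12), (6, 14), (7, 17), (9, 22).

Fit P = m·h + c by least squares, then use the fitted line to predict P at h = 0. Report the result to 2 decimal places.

Setting ∂/∂m … = 0 gives: 205·m + 21·c = 478;  21·m + 7·c = 58.
Δ = 205·7 − 21² = 994.
m = (478·7 − 21·58)/994 = 152/71; c = (205·58 − 21·478)/994 = 926/497.
At h = 0: P̂ = (152/71)·(0) + (926/497)·(1) = 926/497.

P̂ = 1.86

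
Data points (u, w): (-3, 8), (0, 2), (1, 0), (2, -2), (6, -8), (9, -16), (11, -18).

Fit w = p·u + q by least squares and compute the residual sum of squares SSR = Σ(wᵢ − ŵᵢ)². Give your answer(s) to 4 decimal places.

With design matrix A, AᵀA = [[252, 26]; [26, 7]] and Aᵀw = [-418, -34]ᵀ.
Δ = 252·7 − 26² = 1088.
p = ((-418)·7 − 26·(-34))/1088 = -1021/544; q = (252·(-34) − 26·(-418))/1088 = 575/272.
Residuals: 139/544, -31/272, -129/544, -49/136, 39/34, -665/544, 17/32; SSR = 913/272.

SSR = 3.3566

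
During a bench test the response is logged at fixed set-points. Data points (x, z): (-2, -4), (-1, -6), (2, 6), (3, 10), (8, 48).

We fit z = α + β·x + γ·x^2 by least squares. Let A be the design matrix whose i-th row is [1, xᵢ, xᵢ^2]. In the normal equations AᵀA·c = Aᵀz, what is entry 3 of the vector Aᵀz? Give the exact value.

Entry 3 ↔ basis x^2, so (Aᵀz)_{3} = Σᵢ (x^2)·zᵢ = (4)·(-4) + (1)·(-6) + (4)·(6) + (9)·(10) + (64)·(48) = 3164.

3164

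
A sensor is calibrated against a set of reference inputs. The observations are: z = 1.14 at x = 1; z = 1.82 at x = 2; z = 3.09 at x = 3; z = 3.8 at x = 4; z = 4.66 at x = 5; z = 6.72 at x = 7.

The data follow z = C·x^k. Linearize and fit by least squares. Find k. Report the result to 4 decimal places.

k = 0.9223

Linearized form: ln z = k·ln x + ln C. From the 6 transformed points,
Σln x = 6.7334, Σ(ln x)² = 9.9861, Σln z = 6.6371, Σln x·ln z = 9.6893.
Normal system: [[9.9861, 6.7334]; [6.7334, 6]]·[k, ln C]ᵀ = [9.6893, 6.6371]ᵀ.
Slope k = (n·Σln x·ln z − Σln x·Σln z)/(n·Σ(ln x)² − (Σln x)²) = (6·9.6893 − 6.7334·6.6371)/14.5777 = 0.92231; ln C = (Σln z − k·Σln x)/n = 0.07114.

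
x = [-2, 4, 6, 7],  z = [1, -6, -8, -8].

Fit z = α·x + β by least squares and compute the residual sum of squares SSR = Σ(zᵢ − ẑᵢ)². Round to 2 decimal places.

From the data, Σx·x = 105, Σx = 15, Σ1 = 4.
And Σx·z = -130, Σz = -21.
Normal equations: [[105, 15]; [15, 4]]·[α, β]ᵀ = [-130, -21]ᵀ.
Δ = 105·4 − 15² = 195.
α = ((-130)·4 − 15·(-21))/195 = -41/39; β = (105·(-21) − 15·(-130))/195 = -17/13.
Residuals: 8/39, -19/39, -5/13, 2/3; SSR = 34/39.

SSR = 0.87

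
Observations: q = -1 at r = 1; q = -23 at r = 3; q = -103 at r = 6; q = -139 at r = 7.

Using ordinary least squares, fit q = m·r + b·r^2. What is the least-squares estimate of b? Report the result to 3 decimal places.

With design matrix A, AᵀA = [[95, 587]; [587, 3779]] and Aᵀq = [-1661, -10727]ᵀ.
det = 95·3779 − 587² = 14436.
m = ((-1661)·3779 − 587·(-10727))/14436 = 3305/2406; b = (95·(-10727) − 587·(-1661))/14436 = -7343/2406.

b = -3.052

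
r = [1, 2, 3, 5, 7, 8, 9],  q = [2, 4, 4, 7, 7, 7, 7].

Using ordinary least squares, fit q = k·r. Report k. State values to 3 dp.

Sums needed: Σr·r = 233.
And Σr·q = 225.
Normal equations: [[233]]·[k]ᵀ = [225]ᵀ.
Hence k = 225 / 233 ≈ 0.965665.

k = 0.966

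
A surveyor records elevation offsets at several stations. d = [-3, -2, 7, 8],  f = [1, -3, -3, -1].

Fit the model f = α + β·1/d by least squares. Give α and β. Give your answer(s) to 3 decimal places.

Entries of AᵀA: Σ1 = 4, Σ1/d = -95/168, Σ1/d·1/d = 11209/28224.
Right-hand side: Σf = -6, Σ1/d·f = 103/168.
AᵀA·[α, β]ᵀ = Aᵀf becomes [[4, -95/168]; [-95/168, 11209/28224]]·[α, β]ᵀ = [-6, 103/168]ᵀ.
Eliminating β: (11209/28224)·(row 1) − (-95/168)·(row 2) gives (3979/3136)·α = (11209/28224)·(-6) − (-95/168)·(103/168) = -57469/28224, so α = -57469/35811.
Then β = ((103/168) − (-95/168)·(-57469/35811))/(11209/28224) = -8848/11937.

α = -1.605, β = -0.741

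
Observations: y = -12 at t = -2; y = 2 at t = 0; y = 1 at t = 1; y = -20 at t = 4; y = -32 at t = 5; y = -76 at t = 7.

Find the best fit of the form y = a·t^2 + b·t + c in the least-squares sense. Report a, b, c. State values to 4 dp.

With design matrix A, AᵀA = [[3299, 525, 95]; [525, 95, 15]; [95, 15, 6]] and Aᵀy = [-4891, -747, -137]ᵀ.
Solving the 3×3 system (Gaussian elimination) gives a = -1049/536, b = 169551/61640, c = 7873/6164.

a = -1.9571, b = 2.7507, c = 1.2773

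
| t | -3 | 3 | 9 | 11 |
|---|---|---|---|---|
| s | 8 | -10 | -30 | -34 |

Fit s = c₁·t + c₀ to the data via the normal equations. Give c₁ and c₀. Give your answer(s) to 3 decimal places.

With design matrix X, XᵀX = [[220, 20]; [20, 4]] and Xᵀs = [-698, -66]ᵀ.
Eliminating c₀: 4·(row 1) − 20·(row 2) gives 480·c₁ = 4·(-698) − 20·(-66) = -1472, so c₁ = -46/15.
Then c₀ = ((-66) − 20·(-46/15))/4 = -7/6.

c₁ = -3.067, c₀ = -1.167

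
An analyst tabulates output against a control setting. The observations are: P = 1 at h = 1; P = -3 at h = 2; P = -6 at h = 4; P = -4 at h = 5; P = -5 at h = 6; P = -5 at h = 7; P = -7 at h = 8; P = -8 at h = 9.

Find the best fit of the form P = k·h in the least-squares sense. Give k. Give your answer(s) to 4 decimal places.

k = -0.8768

Normal-equation sums: Σh·h = 276.
And Σh·P = -242.
MᵀM·[k]ᵀ = MᵀP becomes [[276]]·[k]ᵀ = [-242]ᵀ.
k = (-242)/276 = -0.876812.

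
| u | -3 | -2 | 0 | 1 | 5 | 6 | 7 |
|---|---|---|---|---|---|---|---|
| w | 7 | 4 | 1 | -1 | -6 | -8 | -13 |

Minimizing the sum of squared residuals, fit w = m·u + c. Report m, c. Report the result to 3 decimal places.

m = -1.740, c = 1.193

With design matrix A, AᵀA = [[124, 14]; [14, 7]] and Aᵀw = [-199, -16]ᵀ.
Eliminating c: 7·(row 1) − 14·(row 2) gives 672·m = 7·(-199) − 14·(-16) = -1169, so m = -167/96.
Then c = ((-16) − 14·(-167/96))/7 = 401/336.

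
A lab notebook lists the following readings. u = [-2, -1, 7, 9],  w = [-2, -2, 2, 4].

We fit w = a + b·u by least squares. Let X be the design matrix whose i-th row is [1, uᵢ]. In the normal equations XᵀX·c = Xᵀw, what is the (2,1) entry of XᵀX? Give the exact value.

13

Row 2 ↔ basis u, column 1 ↔ basis 1, so (XᵀX)_{2,1} = Σᵢ u = (-2)·(1) + (-1)·(1) + (7)·(1) + (9)·(1) = 13.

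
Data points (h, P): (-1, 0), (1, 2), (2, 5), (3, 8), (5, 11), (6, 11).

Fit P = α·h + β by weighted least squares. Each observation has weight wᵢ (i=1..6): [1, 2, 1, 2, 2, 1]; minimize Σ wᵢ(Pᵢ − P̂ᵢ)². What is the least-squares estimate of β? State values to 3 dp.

Entries of AᵀWA: Σwᵢ·h·h = 111, Σwᵢ·h = 25, Σwᵢ·1 = 9.
Right-hand side: Σwᵢ·h·P = 238, Σwᵢ·P = 58.
Eliminating β: 9·(row 1) − 25·(row 2) gives 374·α = 9·238 − 25·58 = 692, so α = 346/187.
Then β = (58 − 25·(346/187))/9 = 244/187.

β = 1.305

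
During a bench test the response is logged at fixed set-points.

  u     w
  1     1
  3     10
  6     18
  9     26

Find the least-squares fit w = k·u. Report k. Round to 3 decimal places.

k = 2.937

Entries of AᵀA: Σu·u = 127.
For Aᵀw: Σu·w = 373.
Normal equations: [[127]]·[k]ᵀ = [373]ᵀ.
k = 373/127 = 2.93701.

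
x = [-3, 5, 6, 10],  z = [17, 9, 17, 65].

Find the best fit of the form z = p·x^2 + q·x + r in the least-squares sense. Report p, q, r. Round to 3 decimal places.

p = 0.932, q = -2.829, r = 0.112

With design matrix A, AᵀA = [[12002, 1314, 170]; [1314, 170, 18]; [170, 18, 4]] and Aᵀz = [7490, 746, 108]ᵀ.
Row-reducing yields p = 14420/15469, q = -43760/15469, r = 1733/15469.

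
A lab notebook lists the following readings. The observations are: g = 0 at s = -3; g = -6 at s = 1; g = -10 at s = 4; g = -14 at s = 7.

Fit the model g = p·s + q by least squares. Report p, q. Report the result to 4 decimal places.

p = -1.3973, q = -4.3562

AᵀA·[p, q]ᵀ = Aᵀg reads: 75·p + 9·q = -144;  9·p + 4·q = -30.
(Σs·s = 75, Σs = 9, Σ1 = 4, Σs·g = -144, Σg = -30.)
det = 75·4 − 9² = 219.
p = ((-144)·4 − 9·(-30))/219 = -102/73; q = (75·(-30) − 9·(-144))/219 = -318/73.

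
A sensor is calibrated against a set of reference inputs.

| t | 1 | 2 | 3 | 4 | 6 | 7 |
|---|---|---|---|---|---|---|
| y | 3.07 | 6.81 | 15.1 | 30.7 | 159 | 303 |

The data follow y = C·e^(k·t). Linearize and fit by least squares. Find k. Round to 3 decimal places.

k = 0.771

Linearized form: ln y = k·t + ln C. From the 6 transformed points,
AᵀA = [[115.0000, 23.0000]; [23.0000, 6]], rhs = [97.2092, 19.9617]ᵀ  (here Σt = 23.0000, Σ(t)² = 115.0000, Σln y = 19.9617, Σt·ln y = 97.2092).
Slope k = (n·Σt·ln y − Σt·Σln y)/(n·Σ(t)² − (Σt)²) = (6·97.2092 − 23.0000·19.9617)/161.0000 = 0.77104; ln C = (Σln y − k·Σt)/n = 0.37131.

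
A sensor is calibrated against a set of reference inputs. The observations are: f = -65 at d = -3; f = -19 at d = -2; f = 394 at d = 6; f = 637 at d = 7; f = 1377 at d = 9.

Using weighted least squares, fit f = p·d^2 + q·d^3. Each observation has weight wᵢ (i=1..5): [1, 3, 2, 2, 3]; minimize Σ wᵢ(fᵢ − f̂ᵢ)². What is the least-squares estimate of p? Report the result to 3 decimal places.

The normal system MᵀWM·[p, q]ᵀ = MᵀWf is [[27206, 225974]; [225974, 1923854]]·[p, q]ᵀ = [424592, 3620900]ᵀ.
Eliminating q: 1923854·(row 1) − 225974·(row 2) gives 1276123248·p = 1923854·424592 − 225974·3620900 = -1376239032, so p = -6371477/5907978.
Then q = (3620900 − 225974·(-6371477/5907978))/1923854 = 11867837/5907978.

p = -1.078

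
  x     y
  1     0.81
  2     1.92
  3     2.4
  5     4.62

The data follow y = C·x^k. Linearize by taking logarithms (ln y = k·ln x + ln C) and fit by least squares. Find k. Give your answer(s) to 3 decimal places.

Taking logs, ln y = k·ln x + ln C, so regress ln y on ln x.
Σln x = 3.4012, Σ(ln x)² = 4.2777, Σln y = 2.8475, Σln x·ln y = 3.8770.
Equations: 4.2777·k + 3.4012·ln C = 3.8770;  3.4012·k + 4·ln C = 2.8475.
Solving (det = 5.5426): k = 1.05065, ln C = -0.18150.

k = 1.051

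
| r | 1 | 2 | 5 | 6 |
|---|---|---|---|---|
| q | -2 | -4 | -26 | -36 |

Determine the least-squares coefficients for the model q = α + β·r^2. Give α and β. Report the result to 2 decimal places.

The normal system AᵀA·[α, β]ᵀ = Aᵀq is [[4, 66]; [66, 1938]]·[α, β]ᵀ = [-68, -1964]ᵀ.
Δ = 4·1938 − 66² = 3396.
α = ((-68)·1938 − 66·(-1964))/3396 = -180/283; β = (4·(-1964) − 66·(-68))/3396 = -842/849.

α = -0.64, β = -0.99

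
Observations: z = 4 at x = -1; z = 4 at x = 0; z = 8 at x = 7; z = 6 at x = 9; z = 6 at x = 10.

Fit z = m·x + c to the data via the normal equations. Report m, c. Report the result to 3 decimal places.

Setting ∂/∂m … = 0 gives: 231·m + 25·c = 166;  25·m + 5·c = 28.
(Σx·x = 231, Σx = 25, Σ1 = 5, Σx·z = 166, Σz = 28.)
Δ = 231·5 − 25² = 530.
m = (166·5 − 25·28)/530 = 13/53; c = (231·28 − 25·166)/530 = 1159/265.

m = 0.245, c = 4.374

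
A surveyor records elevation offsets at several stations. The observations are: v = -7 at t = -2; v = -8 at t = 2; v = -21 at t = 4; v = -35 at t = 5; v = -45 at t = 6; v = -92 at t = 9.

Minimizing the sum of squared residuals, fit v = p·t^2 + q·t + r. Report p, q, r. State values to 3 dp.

p = -1.028, q = -0.628, r = -3.720

From the data, Σt^2·t^2 = 8770, Σt^2·t = 1134, Σt^2 = 166, Σt·t = 166, Σt = 24, Σ1 = 6.
Moment sums: Σt^2·v = -10343, Σt·v = -1359, Σv = -208.
AᵀA·[p, q, r]ᵀ = Aᵀv becomes [[8770, 1134, 166]; [1134, 166, 24]; [166, 24, 6]]·[p, q, r]ᵀ = [-10343, -1359, -208]ᵀ.
Row-reducing yields p = -11024/10727, q = -67407/107270, r = -11738/3155.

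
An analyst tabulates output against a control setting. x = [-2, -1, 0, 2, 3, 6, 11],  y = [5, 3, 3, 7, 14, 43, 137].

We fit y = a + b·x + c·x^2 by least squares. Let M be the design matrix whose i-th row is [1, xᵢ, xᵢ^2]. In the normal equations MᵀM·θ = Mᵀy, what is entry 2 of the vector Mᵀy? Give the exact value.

1808

Entry 2 ↔ basis x, so (Mᵀy)_{2} = Σᵢ (x)·yᵢ = (-2)·(5) + (-1)·(3) + (0)·(3) + (2)·(7) + (3)·(14) + (6)·(43) + (11)·(137) = 1808.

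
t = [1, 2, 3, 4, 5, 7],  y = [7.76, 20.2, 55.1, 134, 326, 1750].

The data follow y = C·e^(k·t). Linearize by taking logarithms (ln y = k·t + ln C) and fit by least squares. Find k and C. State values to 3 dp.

k = 0.904, C = 3.392

Let Y = ln y. Fitting Y = k·t + ln C by least squares:
Σt = 22.0000, Σ(t)² = 104.0000, Σln y = 27.2159, Σt·ln y = 120.8852.
Equations: 104.0000·k + 22.0000·ln C = 120.8852;  22.0000·k + 6·ln C = 27.2159.
Solving (det = 140.0000): k = 0.90401, ln C = 1.22129, so C = exp(1.22129) = 3.39156.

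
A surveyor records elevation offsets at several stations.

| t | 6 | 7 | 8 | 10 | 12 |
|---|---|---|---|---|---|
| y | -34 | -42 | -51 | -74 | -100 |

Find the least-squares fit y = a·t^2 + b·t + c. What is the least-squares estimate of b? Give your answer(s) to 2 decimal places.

b = -0.91

With design matrix A, AᵀA = [[38529, 3799, 393]; [3799, 393, 43]; [393, 43, 5]] and Aᵀy = [-28346, -2846, -301]ᵀ.
Row-reducing yields a = -151/268, b = -245/268, c = -1079/134.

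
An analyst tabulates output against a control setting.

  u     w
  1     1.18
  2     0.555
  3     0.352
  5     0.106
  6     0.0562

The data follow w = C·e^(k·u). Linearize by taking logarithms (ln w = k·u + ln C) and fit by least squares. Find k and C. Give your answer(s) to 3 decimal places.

Linearized form: ln w = k·u + ln C. From the 5 transformed points,
Σu = 17.0000, Σ(u)² = 75.0000, Σln w = -6.5906, Σu·ln w = -32.6390.
Normal system: [[75.0000, 17.0000]; [17.0000, 5]]·[k, ln C]ᵀ = [-32.6390, -6.5906]ᵀ.
Solving (det = 86.0000): k = -0.59484, ln C = 0.70433, so C = exp(0.70433) = 2.02249.

k = -0.595, C = 2.022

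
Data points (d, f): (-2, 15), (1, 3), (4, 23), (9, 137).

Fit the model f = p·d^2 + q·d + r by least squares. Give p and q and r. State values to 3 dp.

AᵀA·[p, q, r]ᵀ = Aᵀf reads: 6834·p + 786·q + 102·r = 11528;  786·p + 102·q + 12·r = 1298;  102·p + 12·q + 4·r = 178.
(Σd^2·d^2 = 6834, Σd^2·d = 786, Σd^2 = 102, Σd·d = 102, Σd = 12, Σ1 = 4, Σd^2·f = 11528, Σd·f = 1298, Σf = 178.)
Solving the 3×3 system (Gaussian elimination) gives p = 1751/907, q = -6706/2721, r = 2417/907.

p = 1.931, q = -2.465, r = 2.665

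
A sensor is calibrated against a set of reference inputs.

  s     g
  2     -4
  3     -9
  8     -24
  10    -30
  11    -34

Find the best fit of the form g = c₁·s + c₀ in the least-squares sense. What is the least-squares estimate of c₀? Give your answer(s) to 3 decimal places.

Sums needed: Σs·s = 298, Σs = 34, Σ1 = 5.
Moment sums: Σs·g = -901, Σg = -101.
So XᵀX·[c₁, c₀]ᵀ = Xᵀg: [[298, 34]; [34, 5]]·[c₁, c₀]ᵀ = [-901, -101]ᵀ.
Determinant 298·5 − 34² = 334.
c₁ = ((-901)·5 − 34·(-101))/334 = -1071/334; c₀ = (298·(-101) − 34·(-901))/334 = 268/167.

c₀ = 1.605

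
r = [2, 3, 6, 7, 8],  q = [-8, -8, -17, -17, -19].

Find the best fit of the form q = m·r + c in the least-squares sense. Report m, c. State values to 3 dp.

With design matrix M, MᵀM = [[162, 26]; [26, 5]] and Mᵀq = [-413, -69]ᵀ.
Determinant 162·5 − 26² = 134.
m = ((-413)·5 − 26·(-69))/134 = -271/134; c = (162·(-69) − 26·(-413))/134 = -220/67.

m = -2.022, c = -3.284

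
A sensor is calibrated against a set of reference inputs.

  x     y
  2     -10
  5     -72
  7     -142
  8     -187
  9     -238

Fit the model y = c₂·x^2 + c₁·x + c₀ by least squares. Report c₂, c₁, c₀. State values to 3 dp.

Setting ∂/∂c₂ … = 0 gives: 13699·c₂ + 1717·c₁ + 223·c₀ = -40044;  1717·c₂ + 223·c₁ + 31·c₀ = -5012;  223·c₂ + 31·c₁ + 5·c₀ = -649.
(Σx^2·x^2 = 13699, Σx^2·x = 1717, Σx^2 = 223, Σx·x = 223, Σx = 31, Σ1 = 5, Σx^2·y = -40044, Σx·y = -5012, Σy = -649.)
Inverting the 3×3 Gram matrix, [c₂, c₁, c₀]ᵀ = [-199/66, 43/66, 7/11]ᵀ.

c₂ = -3.015, c₁ = 0.652, c₀ = 0.636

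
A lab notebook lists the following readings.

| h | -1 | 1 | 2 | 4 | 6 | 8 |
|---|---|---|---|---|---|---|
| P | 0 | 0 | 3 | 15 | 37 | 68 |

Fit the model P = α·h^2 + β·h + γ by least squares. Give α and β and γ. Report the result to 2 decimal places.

Sums needed: Σh^2·h^2 = 5666, Σh^2·h = 800, Σh^2 = 122, Σh·h = 122, Σh = 20, Σ1 = 6.
Moment sums: Σh^2·P = 5936, Σh·P = 832, ΣP = 123.
So XᵀX·[α, β, γ]ᵀ = XᵀP: [[5666, 800, 122]; [800, 122, 20]; [122, 20, 6]]·[α, β, γ]ᵀ = [5936, 832, 123]ᵀ.
Row-reducing yields α = 36125/32316, β = -5167/16158, γ = -12539/10772.

α = 1.12, β = -0.32, γ = -1.16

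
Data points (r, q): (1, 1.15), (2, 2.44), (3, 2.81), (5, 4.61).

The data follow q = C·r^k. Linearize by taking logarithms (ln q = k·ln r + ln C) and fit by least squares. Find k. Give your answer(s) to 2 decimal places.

Linearized form: ln q = k·ln r + ln C. From the 4 transformed points,
Σln r = 3.4012, Σ(ln r)² = 4.2777, Σln q = 3.5932, Σln r·ln q = 4.2129.
Equations: 4.2777·k + 3.4012·ln C = 4.2129;  3.4012·k + 4·ln C = 3.5932.
Solving (det = 5.5426): k = 0.83547, ln C = 0.18790.

k = 0.84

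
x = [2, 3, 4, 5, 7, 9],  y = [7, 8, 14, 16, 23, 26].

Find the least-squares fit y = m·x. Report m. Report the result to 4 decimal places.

From the data, Σx·x = 184.
Right-hand side: Σx·y = 569.
So AᵀA·[m]ᵀ = Aᵀy: [[184]]·[m]ᵀ = [569]ᵀ.
Hence m = 569 / 184 ≈ 3.09239.

m = 3.0924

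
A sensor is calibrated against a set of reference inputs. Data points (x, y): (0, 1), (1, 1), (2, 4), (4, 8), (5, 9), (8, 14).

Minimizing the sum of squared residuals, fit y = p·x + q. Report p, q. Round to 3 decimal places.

AᵀA·[p, q]ᵀ = Aᵀy reads: 110·p + 20·q = 198;  20·p + 6·q = 37.
(Σx·x = 110, Σx = 20, Σ1 = 6, Σx·y = 198, Σy = 37.)
det = 110·6 − 20² = 260.
p = (198·6 − 20·37)/260 = 112/65; q = (110·37 − 20·198)/260 = 11/26.

p = 1.723, q = 0.423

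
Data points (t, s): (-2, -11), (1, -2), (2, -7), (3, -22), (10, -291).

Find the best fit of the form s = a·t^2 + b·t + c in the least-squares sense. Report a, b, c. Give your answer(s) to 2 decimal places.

The normal system MᵀM·[a, b, c]ᵀ = Mᵀs is [[10114, 1028, 118]; [1028, 118, 14]; [118, 14, 5]]·[a, b, c]ᵀ = [-29372, -2970, -333]ᵀ.
Row-reducing yields a = -342263/113619, b = 92038/113619, c = 84225/37873.

a = -3.01, b = 0.81, c = 2.22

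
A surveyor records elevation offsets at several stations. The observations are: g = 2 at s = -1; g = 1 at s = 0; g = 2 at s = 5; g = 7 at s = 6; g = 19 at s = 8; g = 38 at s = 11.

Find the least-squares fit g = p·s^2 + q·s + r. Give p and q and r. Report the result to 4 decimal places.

Setting ∂/∂p … = 0 gives: 20659·p + 2183·q + 247·r = 6118;  2183·p + 247·q + 29·r = 620;  247·p + 29·q + 6·r = 69.
Inverting the 3×3 Gram matrix, [p, q, r]ᵀ = [2225/4744, -7879/4744, 521/2372]ᵀ.

p = 0.4690, q = -1.6608, r = 0.2196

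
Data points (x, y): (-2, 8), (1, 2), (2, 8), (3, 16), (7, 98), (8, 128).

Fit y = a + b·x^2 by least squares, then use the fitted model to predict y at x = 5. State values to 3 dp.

Normal-equation sums: Σ1 = 6, Σx^2 = 131, Σx^2·x^2 = 6611.
And Σy = 260, Σx^2·y = 13204.
Δ = 6·6611 − 131² = 22505.
a = (260·6611 − 131·13204)/22505 = -1552/3215; b = (6·13204 − 131·260)/22505 = 6452/3215.
At x = 5: ŷ = (-1552/3215)·(1) + (6452/3215)·(25) = 159748/3215.

ŷ = 49.688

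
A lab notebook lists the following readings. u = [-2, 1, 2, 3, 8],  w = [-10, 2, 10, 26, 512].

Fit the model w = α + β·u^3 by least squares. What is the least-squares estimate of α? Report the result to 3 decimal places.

Entries of XᵀX: Σ1 = 5, Σu^3 = 540, Σu^3·u^3 = 263002.
And Σw = 540, Σu^3·w = 263008.
Δ = 5·263002 − 540² = 1023410.
α = (540·263002 − 540·263008)/1023410 = -324/102341; β = (5·263008 − 540·540)/1023410 = 102344/102341.

α = -0.003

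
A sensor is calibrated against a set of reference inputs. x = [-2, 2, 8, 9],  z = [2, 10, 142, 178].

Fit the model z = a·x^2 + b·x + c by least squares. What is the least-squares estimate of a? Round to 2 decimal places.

Normal-equation sums: Σx^2·x^2 = 10689, Σx^2·x = 1241, Σx^2 = 153, Σx·x = 153, Σx = 17, Σ1 = 4.
For Mᵀz: Σx^2·z = 23554, Σx·z = 2754, Σz = 332.
Normal equations: [[10689, 1241, 153]; [1241, 153, 17]; [153, 17, 4]]·[a, b, c]ᵀ = [23554, 2754, 332]ᵀ.
Solving the 3×3 system (Gaussian elimination) gives a = 2, b = 2, c = -2.

a = 2.00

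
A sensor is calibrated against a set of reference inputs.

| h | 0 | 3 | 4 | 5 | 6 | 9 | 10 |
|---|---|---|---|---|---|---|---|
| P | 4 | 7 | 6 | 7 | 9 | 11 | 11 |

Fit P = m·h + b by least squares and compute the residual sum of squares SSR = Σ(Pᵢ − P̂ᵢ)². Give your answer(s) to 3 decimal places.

Compute the Gram sums: Σh·h = 267, Σh = 37, Σ1 = 7.
For XᵀP: Σh·P = 343, ΣP = 55.
XᵀX·[m, b]ᵀ = XᵀP becomes [[267, 37]; [37, 7]]·[m, b]ᵀ = [343, 55]ᵀ.
Δ = 267·7 − 37² = 500.
m = (343·7 − 37·55)/500 = 183/250; b = (267·55 − 37·343)/500 = 997/250.
Residuals: 3/250, 102/125, -229/250, -81/125, 31/50, 53/125, -77/250; SSR = 323/125.

SSR = 2.584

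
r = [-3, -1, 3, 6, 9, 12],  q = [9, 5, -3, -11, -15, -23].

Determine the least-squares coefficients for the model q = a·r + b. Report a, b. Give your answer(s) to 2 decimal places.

Entries of AᵀA: Σr·r = 280, Σr = 26, Σ1 = 6.
Right-hand side: Σr·q = -518, Σq = -38.
So AᵀA·[a, b]ᵀ = Aᵀq: [[280, 26]; [26, 6]]·[a, b]ᵀ = [-518, -38]ᵀ.
Δ = 280·6 − 26² = 1004.
a = ((-518)·6 − 26·(-38))/1004 = -530/251; b = (280·(-38) − 26·(-518))/1004 = 707/251.

a = -2.11, b = 2.82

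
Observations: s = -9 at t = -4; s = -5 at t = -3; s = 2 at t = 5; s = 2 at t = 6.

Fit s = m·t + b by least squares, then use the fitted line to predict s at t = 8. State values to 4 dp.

ŝ = 4.5854

Setting ∂/∂m … = 0 gives: 86·m + 4·b = 73;  4·m + 4·b = -10.
Determinant 86·4 − 4² = 328.
m = (73·4 − 4·(-10))/328 = 83/82; b = (86·(-10) − 4·73)/328 = -144/41.
At t = 8: ŝ = (83/82)·(8) + (-144/41)·(1) = 188/41.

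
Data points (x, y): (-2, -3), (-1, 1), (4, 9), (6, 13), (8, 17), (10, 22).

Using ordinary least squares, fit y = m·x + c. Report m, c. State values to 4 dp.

m = 1.9615, c = 1.6605

Compute the Gram sums: Σx·x = 221, Σx = 25, Σ1 = 6.
Moment sums: Σx·y = 475, Σy = 59.
AᵀA·[m, c]ᵀ = Aᵀy becomes [[221, 25]; [25, 6]]·[m, c]ᵀ = [475, 59]ᵀ.
Eliminating c: 6·(row 1) − 25·(row 2) gives 701·m = 6·475 − 25·59 = 1375, so m = 1375/701.
Then c = (59 − 25·(1375/701))/6 = 1164/701.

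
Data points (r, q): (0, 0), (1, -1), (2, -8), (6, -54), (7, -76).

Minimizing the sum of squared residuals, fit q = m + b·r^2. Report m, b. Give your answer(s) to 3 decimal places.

Compute the Gram sums: Σ1 = 5, Σr^2 = 90, Σr^2·r^2 = 3714.
And Σq = -139, Σr^2·q = -5701.
So AᵀA·[m, b]ᵀ = Aᵀq: [[5, 90]; [90, 3714]]·[m, b]ᵀ = [-139, -5701]ᵀ.
Eliminating b: 3714·(row 1) − 90·(row 2) gives 10470·m = 3714·(-139) − 90·(-5701) = -3156, so m = -526/1745.
Then b = ((-5701) − 90·(-526/1745))/3714 = -3199/2094.

m = -0.301, b = -1.528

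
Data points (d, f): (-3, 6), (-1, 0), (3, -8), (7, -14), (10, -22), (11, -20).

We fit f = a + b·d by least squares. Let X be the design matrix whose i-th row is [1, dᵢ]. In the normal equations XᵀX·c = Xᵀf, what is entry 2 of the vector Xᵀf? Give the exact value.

Entry 2 ↔ basis d, so (Xᵀf)_{2} = Σᵢ (d)·fᵢ = (-3)·(6) + (-1)·(0) + (3)·(-8) + (7)·(-14) + (10)·(-22) + (11)·(-20) = -580.

-580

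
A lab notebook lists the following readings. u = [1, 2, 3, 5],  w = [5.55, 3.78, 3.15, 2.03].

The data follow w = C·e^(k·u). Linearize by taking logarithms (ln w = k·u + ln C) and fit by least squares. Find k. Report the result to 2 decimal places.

k = -0.24

Let Y = ln w. Fitting Y = k·u + ln C by least squares:
Σu = 11.0000, Σ(u)² = 39.0000, Σln w = 4.8990, Σu·ln w = 11.3556.
Normal system: [[39.0000, 11.0000]; [11.0000, 4]]·[k, ln C]ᵀ = [11.3556, 4.8990]ᵀ.
Slope k = (n·Σu·ln w − Σu·Σln w)/(n·Σ(u)² − (Σu)²) = (4·11.3556 − 11.0000·4.8990)/35.0000 = -0.24189; ln C = (Σln w − k·Σu)/n = 1.88993.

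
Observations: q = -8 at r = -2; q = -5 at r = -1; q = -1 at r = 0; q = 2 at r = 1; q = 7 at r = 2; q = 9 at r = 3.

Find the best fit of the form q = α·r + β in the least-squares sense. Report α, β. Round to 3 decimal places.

α = 3.543, β = -1.105

From the data, Σr·r = 19, Σr = 3, Σ1 = 6.
Right-hand side: Σr·q = 64, Σq = 4.
Normal equations: [[19, 3]; [3, 6]]·[α, β]ᵀ = [64, 4]ᵀ.
det = 19·6 − 3² = 105.
α = (64·6 − 3·4)/105 = 124/35; β = (19·4 − 3·64)/105 = -116/105.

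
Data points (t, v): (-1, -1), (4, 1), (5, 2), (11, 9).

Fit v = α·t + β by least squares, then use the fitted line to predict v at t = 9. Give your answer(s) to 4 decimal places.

Forming MᵀM = [[163, 19]; [19, 4]] and Mᵀv = [114, 11]ᵀ gives MᵀM·[α, β]ᵀ = Mᵀv.
det = 163·4 − 19² = 291.
α = (114·4 − 19·11)/291 = 247/291; β = (163·11 − 19·114)/291 = -373/291.
At t = 9: v̂ = (247/291)·(9) + (-373/291)·(1) = 1850/291.

v̂ = 6.3574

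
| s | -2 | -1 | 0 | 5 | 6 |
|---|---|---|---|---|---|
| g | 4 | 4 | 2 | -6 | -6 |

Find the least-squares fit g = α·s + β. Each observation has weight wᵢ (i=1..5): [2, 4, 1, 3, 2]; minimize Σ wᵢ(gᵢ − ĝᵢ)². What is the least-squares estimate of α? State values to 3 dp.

Forming MᵀWM = [[159, 19]; [19, 12]] and MᵀWg = [-194, -4]ᵀ gives MᵀWM·[α, β]ᵀ = MᵀWg.
Δ = 159·12 − 19² = 1547.
α = ((-194)·12 − 19·(-4))/1547 = -2252/1547; β = (159·(-4) − 19·(-194))/1547 = 3050/1547.

α = -1.456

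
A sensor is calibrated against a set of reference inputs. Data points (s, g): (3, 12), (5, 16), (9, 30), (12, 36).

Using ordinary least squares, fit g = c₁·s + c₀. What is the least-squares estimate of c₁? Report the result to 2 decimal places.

c₁ = 2.80

XᵀX·[c₁, c₀]ᵀ = Xᵀg reads: 259·c₁ + 29·c₀ = 818;  29·c₁ + 4·c₀ = 94.
Δ = 259·4 − 29² = 195.
c₁ = (818·4 − 29·94)/195 = 14/5; c₀ = (259·94 − 29·818)/195 = 16/5.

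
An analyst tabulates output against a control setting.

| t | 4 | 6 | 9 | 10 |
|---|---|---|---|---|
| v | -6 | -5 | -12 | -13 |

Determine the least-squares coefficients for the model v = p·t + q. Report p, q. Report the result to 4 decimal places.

Normal-equation sums: Σt·t = 233, Σt = 29, Σ1 = 4.
And Σt·v = -292, Σv = -36.
So MᵀM·[p, q]ᵀ = Mᵀv: [[233, 29]; [29, 4]]·[p, q]ᵀ = [-292, -36]ᵀ.
Determinant 233·4 − 29² = 91.
p = ((-292)·4 − 29·(-36))/91 = -124/91; q = (233·(-36) − 29·(-292))/91 = 80/91.

p = -1.3626, q = 0.8791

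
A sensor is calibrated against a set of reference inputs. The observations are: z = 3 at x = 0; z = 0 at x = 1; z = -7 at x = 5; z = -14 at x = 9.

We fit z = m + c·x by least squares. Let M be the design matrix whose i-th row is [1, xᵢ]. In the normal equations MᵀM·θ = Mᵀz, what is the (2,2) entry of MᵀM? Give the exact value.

Row 2 ↔ basis x, column 2 ↔ basis x, so (MᵀM)_{2,2} = Σᵢ (x)·(x) = (0)·(0) + (1)·(1) + (5)·(5) + (9)·(9) = 107.

107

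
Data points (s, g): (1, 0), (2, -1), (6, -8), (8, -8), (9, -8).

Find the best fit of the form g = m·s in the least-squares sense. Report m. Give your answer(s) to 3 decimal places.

Forming AᵀA = [[186]] and Aᵀg = [-186]ᵀ gives AᵀA·[m]ᵀ = Aᵀg.
m = (-186)/186 = -1.

m = -1.000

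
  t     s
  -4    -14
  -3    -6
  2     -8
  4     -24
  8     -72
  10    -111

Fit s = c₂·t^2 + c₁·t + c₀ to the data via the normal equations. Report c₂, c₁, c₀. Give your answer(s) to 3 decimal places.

c₂ = -0.962, c₁ = -1.190, c₀ = -2.278

Sums needed: Σt^2·t^2 = 14705, Σt^2·t = 1493, Σt^2 = 209, Σt·t = 209, Σt = 17, Σ1 = 6.
Right-hand side: Σt^2·s = -16402, Σt·s = -1724, Σs = -235.
XᵀX·[c₂, c₁, c₀]ᵀ = Xᵀs becomes [[14705, 1493, 209]; [1493, 209, 17]; [209, 17, 6]]·[c₂, c₁, c₀]ᵀ = [-16402, -1724, -235]ᵀ.
Inverting the 3×3 Gram matrix, [c₂, c₁, c₀]ᵀ = [-220921/229596, -1365943/1147980, -217942/95665]ᵀ.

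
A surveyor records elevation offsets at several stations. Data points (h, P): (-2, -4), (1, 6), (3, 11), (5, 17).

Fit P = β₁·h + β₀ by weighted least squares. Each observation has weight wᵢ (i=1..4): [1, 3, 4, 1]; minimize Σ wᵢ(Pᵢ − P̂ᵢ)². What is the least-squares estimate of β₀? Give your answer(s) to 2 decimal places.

β₀ = 2.52

Normal-equation sums: Σwᵢ·h·h = 68, Σwᵢ·h = 18, Σwᵢ·1 = 9.
Right-hand side: Σwᵢ·h·P = 243, Σwᵢ·P = 75.
MᵀWM·[β₁, β₀]ᵀ = MᵀWP becomes [[68, 18]; [18, 9]]·[β₁, β₀]ᵀ = [243, 75]ᵀ.
Determinant 68·9 − 18² = 288.
β₁ = (243·9 − 18·75)/288 = 93/32; β₀ = (68·75 − 18·243)/288 = 121/48.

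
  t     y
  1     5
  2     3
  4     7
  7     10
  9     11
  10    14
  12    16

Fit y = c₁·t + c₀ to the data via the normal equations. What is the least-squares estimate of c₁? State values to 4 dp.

c₁ = 1.0946

The normal equations are: 395·c₁ + 45·c₀ = 540;  45·c₁ + 7·c₀ = 66.
(Σt·t = 395, Σt = 45, Σ1 = 7, Σt·y = 540, Σy = 66.)
Eliminating c₀: 7·(row 1) − 45·(row 2) gives 740·c₁ = 7·540 − 45·66 = 810, so c₁ = 81/74.
Then c₀ = (66 − 45·(81/74))/7 = 177/74.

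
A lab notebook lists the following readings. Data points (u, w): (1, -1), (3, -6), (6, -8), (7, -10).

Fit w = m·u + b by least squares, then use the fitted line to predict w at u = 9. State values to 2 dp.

The normal equations are: 95·m + 17·b = -137;  17·m + 4·b = -25.
Determinant 95·4 − 17² = 91.
m = ((-137)·4 − 17·(-25))/91 = -123/91; b = (95·(-25) − 17·(-137))/91 = -46/91.
At u = 9: ŵ = (-123/91)·(9) + (-46/91)·(1) = -1153/91.

ŵ = -12.67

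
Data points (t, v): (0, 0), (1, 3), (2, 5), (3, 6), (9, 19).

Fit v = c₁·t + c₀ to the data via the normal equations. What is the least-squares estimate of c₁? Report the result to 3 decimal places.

c₁ = 2.060

Entries of AᵀA: Σt·t = 95, Σt = 15, Σ1 = 5.
For Aᵀv: Σt·v = 202, Σv = 33.
So AᵀA·[c₁, c₀]ᵀ = Aᵀv: [[95, 15]; [15, 5]]·[c₁, c₀]ᵀ = [202, 33]ᵀ.
Eliminating c₀: 5·(row 1) − 15·(row 2) gives 250·c₁ = 5·202 − 15·33 = 515, so c₁ = 103/50.
Then c₀ = (33 − 15·(103/50))/5 = 21/50.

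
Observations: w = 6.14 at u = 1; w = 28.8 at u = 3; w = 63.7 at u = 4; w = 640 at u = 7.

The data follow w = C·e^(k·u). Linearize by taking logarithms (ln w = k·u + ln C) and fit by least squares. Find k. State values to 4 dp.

Linearized form: ln w = k·u + ln C. From the 4 transformed points,
Σu = 15.0000, Σ(u)² = 75.0000, Σln w = 15.7909, Σu·ln w = 73.7430.
Equations: 75.0000·k + 15.0000·ln C = 73.7430;  15.0000·k + 4·ln C = 15.7909.
Solving (det = 75.0000): k = 0.77479, ln C = 1.04226.

k = 0.7748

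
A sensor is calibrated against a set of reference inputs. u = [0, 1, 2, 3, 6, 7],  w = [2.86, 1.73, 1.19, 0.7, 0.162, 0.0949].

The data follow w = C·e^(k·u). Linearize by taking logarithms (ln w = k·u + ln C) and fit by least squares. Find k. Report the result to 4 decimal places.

k = -0.4852

With ln wᵢ as the transformed response and uᵢ as the regressor:
Σu = 19.0000, Σ(u)² = 99.0000, Σln w = -2.7589, Σu·ln w = -27.5795.
Equations: 99.0000·k + 19.0000·ln C = -27.5795;  19.0000·k + 6·ln C = -2.7589.
Δ = 99.0000·6 − (19.0000)² = 233.0000; k = (-27.5795·6 − 19.0000·-2.7589)/233.0000 = -0.48523, ln C = (99.0000·-2.7589 − 19.0000·-27.5795)/233.0000 = 1.07675.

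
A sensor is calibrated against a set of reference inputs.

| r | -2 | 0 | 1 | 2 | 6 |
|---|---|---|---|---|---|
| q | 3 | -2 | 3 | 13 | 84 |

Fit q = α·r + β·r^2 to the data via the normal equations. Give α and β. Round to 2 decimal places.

α = 2.33, β = 1.95

With design matrix X, XᵀX = [[45, 217]; [217, 1329]] and Xᵀq = [527, 3091]ᵀ.
Eliminating β: 1329·(row 1) − 217·(row 2) gives 12716·α = 1329·527 − 217·3091 = 29636, so α = 7409/3179.
Then β = (3091 − 217·(7409/3179))/1329 = 6184/3179.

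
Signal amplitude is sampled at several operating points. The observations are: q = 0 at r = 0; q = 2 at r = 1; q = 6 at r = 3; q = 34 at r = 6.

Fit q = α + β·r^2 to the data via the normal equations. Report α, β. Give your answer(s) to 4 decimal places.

α = -0.2956, β = 0.9388

The normal system MᵀM·[α, β]ᵀ = Mᵀq is [[4, 46]; [46, 1378]]·[α, β]ᵀ = [42, 1280]ᵀ.
Δ = 4·1378 − 46² = 3396.
α = (42·1378 − 46·1280)/3396 = -251/849; β = (4·1280 − 46·42)/3396 = 797/849.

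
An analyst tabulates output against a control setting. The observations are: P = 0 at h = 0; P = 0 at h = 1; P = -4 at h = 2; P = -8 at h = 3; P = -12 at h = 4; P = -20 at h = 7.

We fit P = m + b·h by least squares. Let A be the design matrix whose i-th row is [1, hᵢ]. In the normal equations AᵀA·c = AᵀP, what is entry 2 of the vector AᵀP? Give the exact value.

-220

Entry 2 ↔ basis h, so (AᵀP)_{2} = Σᵢ (h)·Pᵢ = (0)·(0) + (1)·(0) + (2)·(-4) + (3)·(-8) + (4)·(-12) + (7)·(-20) = -220.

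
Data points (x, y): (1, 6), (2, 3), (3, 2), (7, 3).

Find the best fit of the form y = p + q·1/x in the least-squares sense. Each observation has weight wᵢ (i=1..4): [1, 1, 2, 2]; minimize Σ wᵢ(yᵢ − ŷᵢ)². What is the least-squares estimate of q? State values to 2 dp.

q = 3.77

Normal-equation sums: Σwᵢ·1 = 6, Σwᵢ·1/x = 103/42, Σwᵢ·1/x·1/x = 2669/1764.
Moment sums: Σwᵢ·y = 19, Σwᵢ·1/x·y = 407/42.
So AᵀWA·[p, q]ᵀ = AᵀWy: [[6, 103/42]; [103/42, 2669/1764]]·[p, q]ᵀ = [19, 407/42]ᵀ.
det = 6·(2669/1764) − (103/42)² = 5405/1764.
p = (19·(2669/1764) − (103/42)·(407/42))/(5405/1764) = 1758/1081; q = (6·(407/42) − (103/42)·19)/(5405/1764) = 4074/1081.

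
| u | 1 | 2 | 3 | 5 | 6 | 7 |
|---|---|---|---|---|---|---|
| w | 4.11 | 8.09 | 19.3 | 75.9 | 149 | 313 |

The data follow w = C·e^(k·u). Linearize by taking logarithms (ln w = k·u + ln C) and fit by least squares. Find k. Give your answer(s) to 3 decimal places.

k = 0.721

Linearized form: ln w = k·u + ln C. From the 6 transformed points,
Σu = 24.0000, Σ(u)² = 124.0000, Σln w = 21.5437, Σu·ln w = 106.3692.
Equations: 124.0000·k + 24.0000·ln C = 106.3692;  24.0000·k + 6·ln C = 21.5437.
Δ = 124.0000·6 − (24.0000)² = 168.0000; k = (106.3692·6 − 24.0000·21.5437)/168.0000 = 0.72122, ln C = (124.0000·21.5437 − 24.0000·106.3692)/168.0000 = 0.70572.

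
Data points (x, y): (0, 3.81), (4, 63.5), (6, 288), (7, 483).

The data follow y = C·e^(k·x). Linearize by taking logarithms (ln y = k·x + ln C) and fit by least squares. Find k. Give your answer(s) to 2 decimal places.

k = 0.70

Let Y = ln y. Fitting Y = k·x + ln C by least squares:
Σx = 17.0000, Σ(x)² = 101.0000, Σln y = 17.3316, Σx·ln y = 93.8420.
Normal system: [[101.0000, 17.0000]; [17.0000, 4]]·[k, ln C]ᵀ = [93.8420, 17.3316]ᵀ.
Δ = 101.0000·4 − (17.0000)² = 115.0000; k = (93.8420·4 − 17.0000·17.3316)/115.0000 = 0.70200, ln C = (101.0000·17.3316 − 17.0000·93.8420)/115.0000 = 1.34941.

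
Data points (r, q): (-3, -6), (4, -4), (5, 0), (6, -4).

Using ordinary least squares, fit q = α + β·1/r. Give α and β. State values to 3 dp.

The normal equations are: 4·α + (17/60)·β = -14;  (17/60)·α + (869/3600)·β = 1/3.
(Σ1 = 4, Σ1/r = 17/60, Σ1/r·1/r = 869/3600, Σq = -14, Σ1/r·q = 1/3.)
Eliminating β: (869/3600)·(row 1) − (17/60)·(row 2) gives (3187/3600)·α = (869/3600)·(-14) − (17/60)·(1/3) = -6253/1800, so α = -12506/3187.
Then β = ((1/3) − (17/60)·(-12506/3187))/(869/3600) = 19080/3187.

α = -3.924, β = 5.987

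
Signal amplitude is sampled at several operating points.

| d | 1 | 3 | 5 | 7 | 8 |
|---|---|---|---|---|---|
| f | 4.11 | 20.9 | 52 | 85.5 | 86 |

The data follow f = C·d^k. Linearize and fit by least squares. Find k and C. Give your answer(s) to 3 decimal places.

k = 1.518, C = 4.127

Linearized form: ln f = k·ln d + ln C. From the 5 transformed points,
Over the data: Σln d = 6.7334, Σ(ln d)² = 11.9079, Σln f = 17.3073, Σln d·ln f = 27.6178.
Normal system: [[11.9079, 6.7334]; [6.7334, 5]]·[k, ln C]ᵀ = [27.6178, 17.3073]ᵀ.
Δ = 11.9079·5 − (6.7334)² = 14.2007; k = (27.6178·5 − 6.7334·17.3073)/14.2007 = 1.51766, ln C = (11.9079·17.3073 − 6.7334·27.6178)/14.2007 = 1.41765, so C = exp(1.41765) = 4.12740.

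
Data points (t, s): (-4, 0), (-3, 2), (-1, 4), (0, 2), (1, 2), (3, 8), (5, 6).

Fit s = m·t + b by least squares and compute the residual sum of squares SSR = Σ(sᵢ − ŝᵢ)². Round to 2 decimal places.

XᵀX·[m, b]ᵀ = Xᵀs reads: 61·m + 1·b = 46;  1·m + 7·b = 24.
(Σt·t = 61, Σt = 1, Σ1 = 7, Σt·s = 46, Σs = 24.)
Determinant 61·7 − 1² = 426.
m = (46·7 − 1·24)/426 = 149/213; b = (61·24 − 1·46)/426 = 709/213.
Residuals: -113/213, 164/213, 292/213, -283/213, -144/71, 548/213, -176/213; SSR = 3394/213.

SSR = 15.93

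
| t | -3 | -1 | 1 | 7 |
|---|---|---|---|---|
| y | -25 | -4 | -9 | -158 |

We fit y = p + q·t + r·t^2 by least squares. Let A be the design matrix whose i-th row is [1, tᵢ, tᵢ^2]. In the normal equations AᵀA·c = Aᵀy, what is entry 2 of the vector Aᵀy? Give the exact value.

-1036

Entry 2 ↔ basis t, so (Aᵀy)_{2} = Σᵢ (t)·yᵢ = (-3)·(-25) + (-1)·(-4) + (1)·(-9) + (7)·(-158) = -1036.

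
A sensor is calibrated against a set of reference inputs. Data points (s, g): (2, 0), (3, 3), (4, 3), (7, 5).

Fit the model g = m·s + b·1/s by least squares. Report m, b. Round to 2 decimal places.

Sums needed: Σs·s = 78, Σs·1/s = 4, Σ1/s·1/s = 3133/7056.
Moment sums: Σs·g = 56, Σ1/s·g = 69/28.
Δ = 78·(3133/7056) − 4² = 21913/1176.
m = (56·(3133/7056) − 4·(69/28))/(21913/1176) = 52948/65739; b = (78·(69/28) − 4·56)/(21913/1176) = -37380/21913.

m = 0.81, b = -1.71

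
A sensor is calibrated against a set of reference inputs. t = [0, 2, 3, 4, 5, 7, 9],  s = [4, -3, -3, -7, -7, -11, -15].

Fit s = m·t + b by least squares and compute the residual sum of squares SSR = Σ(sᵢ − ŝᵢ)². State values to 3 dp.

Entries of MᵀM: Σt·t = 184, Σt = 30, Σ1 = 7.
For Mᵀs: Σt·s = -290, Σs = -42.
Determinant 184·7 − 30² = 388.
m = ((-290)·7 − 30·(-42))/388 = -385/194; b = (184·(-42) − 30·(-290))/388 = 243/97.
Residuals: 145/97, -149/97, 87/194, -152/97, 81/194, 75/194, 69/194; SSR = 747/97.

SSR = 7.701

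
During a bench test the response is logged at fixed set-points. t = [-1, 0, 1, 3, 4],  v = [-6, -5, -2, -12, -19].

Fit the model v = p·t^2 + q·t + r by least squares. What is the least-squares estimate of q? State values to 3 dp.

Sums needed: Σt^2·t^2 = 339, Σt^2·t = 91, Σt^2 = 27, Σt·t = 27, Σt = 7, Σ1 = 5.
For Xᵀv: Σt^2·v = -420, Σt·v = -108, Σv = -44.
Row-reducing yields p = -19/14, q = 3/2, r = -25/7.

q = 1.500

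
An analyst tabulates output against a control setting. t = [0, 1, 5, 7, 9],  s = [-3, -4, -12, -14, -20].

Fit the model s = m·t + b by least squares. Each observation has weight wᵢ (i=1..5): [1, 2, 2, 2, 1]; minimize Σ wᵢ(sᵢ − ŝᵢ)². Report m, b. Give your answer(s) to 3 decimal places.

m = -1.809, b = -2.461

With design matrix M, MᵀWM = [[231, 35]; [35, 8]] and MᵀWs = [-504, -83]ᵀ.
Δ = 231·8 − 35² = 623.
m = ((-504)·8 − 35·(-83))/623 = -161/89; b = (231·(-83) − 35·(-504))/623 = -219/89.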